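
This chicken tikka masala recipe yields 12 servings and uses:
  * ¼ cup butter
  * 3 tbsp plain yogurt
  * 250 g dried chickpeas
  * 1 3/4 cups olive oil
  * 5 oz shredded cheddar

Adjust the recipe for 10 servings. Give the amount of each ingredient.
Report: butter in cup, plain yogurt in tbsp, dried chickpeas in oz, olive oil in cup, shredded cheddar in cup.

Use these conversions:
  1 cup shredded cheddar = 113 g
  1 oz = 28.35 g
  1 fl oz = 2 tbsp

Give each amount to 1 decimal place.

Scaling factor: 10/12 = 5/6.
butter: 0.25 cup × 5/6 ≈ 0.2 cup
plain yogurt: 3 tbsp × 5/6 = 2.5 tbsp
dried chickpeas: 250 g × 5/6 ÷ 28.35 g/oz ≈ 7.3 oz
olive oil: 1.75 cup × 5/6 ≈ 1.5 cup
shredded cheddar: 5 oz × 5/6 × 28.35 g/oz ÷ 113 g/cup ≈ 1.0 cup

butter: 0.2 cup; plain yogurt: 2.5 tbsp; dried chickpeas: 7.3 oz; olive oil: 1.5 cup; shredded cheddar: 1.0 cup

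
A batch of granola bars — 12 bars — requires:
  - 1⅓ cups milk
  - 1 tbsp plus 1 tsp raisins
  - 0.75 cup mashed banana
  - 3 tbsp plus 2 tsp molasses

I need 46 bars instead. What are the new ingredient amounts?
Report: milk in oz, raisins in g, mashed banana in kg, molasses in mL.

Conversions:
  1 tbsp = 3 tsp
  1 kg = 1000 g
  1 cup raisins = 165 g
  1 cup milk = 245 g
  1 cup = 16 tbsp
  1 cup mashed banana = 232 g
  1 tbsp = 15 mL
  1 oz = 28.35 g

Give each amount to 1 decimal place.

milk: 44.2 oz; raisins: 52.7 g; mashed banana: 0.7 kg; molasses: 210.8 mL

Scaling factor: 46/12 = 23/6.
milk: 4/3 cup × 23/6 × 245 g/cup ÷ 28.35 g/oz ≈ 44.2 oz
raisins: (1 tbsp + 1 tsp = 4/3 tbsp) × 23/6 ÷ 16 tbsp/cup × 165 g/cup ≈ 52.7 g
mashed banana: 0.75 cup × 23/6 × 232 g/cup ÷ 1000 g/kg ≈ 0.7 kg
molasses: (3 tbsp + 2 tsp = 11/3 tbsp) × 23/6 × 15 mL/tbsp ≈ 210.8 mL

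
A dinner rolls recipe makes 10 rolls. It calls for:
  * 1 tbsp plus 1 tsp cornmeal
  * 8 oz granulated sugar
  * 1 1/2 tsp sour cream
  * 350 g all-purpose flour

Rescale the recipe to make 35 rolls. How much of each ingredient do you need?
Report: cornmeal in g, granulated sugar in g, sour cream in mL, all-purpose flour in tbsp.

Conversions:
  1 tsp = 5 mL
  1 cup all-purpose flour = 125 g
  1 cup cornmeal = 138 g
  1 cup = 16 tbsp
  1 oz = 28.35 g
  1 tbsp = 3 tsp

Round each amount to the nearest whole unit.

Scaling factor: 35/10 = 7/2 = 3.5.
cornmeal: (1 tbsp + 1 tsp = 4/3 tbsp) × 7/2 ÷ 16 tbsp/cup × 138 g/cup ≈ 40 g
granulated sugar: 8 oz × 7/2 × 28.35 g/oz ≈ 794 g
sour cream: 1.5 tsp × 7/2 × 5 mL/tsp ≈ 26 mL
all-purpose flour: 350 g × 7/2 ÷ 125 g/cup × 16 tbsp/cup ≈ 157 tbsp

cornmeal: 40 g; granulated sugar: 794 g; sour cream: 26 mL; all-purpose flour: 157 tbsp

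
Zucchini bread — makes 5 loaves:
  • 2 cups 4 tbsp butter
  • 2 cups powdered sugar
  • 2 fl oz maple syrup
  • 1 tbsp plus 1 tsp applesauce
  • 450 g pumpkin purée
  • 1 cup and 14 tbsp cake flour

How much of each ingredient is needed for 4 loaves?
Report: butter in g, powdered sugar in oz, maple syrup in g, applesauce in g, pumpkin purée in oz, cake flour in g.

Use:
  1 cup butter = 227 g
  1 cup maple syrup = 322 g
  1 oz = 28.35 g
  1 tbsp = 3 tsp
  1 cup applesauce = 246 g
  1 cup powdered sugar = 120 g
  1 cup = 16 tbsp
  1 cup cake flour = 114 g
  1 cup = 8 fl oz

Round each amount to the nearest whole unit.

butter: 409 g; powdered sugar: 7 oz; maple syrup: 64 g; applesauce: 16 g; pumpkin purée: 13 oz; cake flour: 171 g

Scaling factor: 4/5 = 0.8.
butter: (2 cup + 4 tbsp = 2.25 cup) × 4/5 × 227 g/cup ≈ 409 g
powdered sugar: 2 cup × 4/5 × 120 g/cup ÷ 28.35 g/oz ≈ 7 oz
maple syrup: 2 fl oz × 4/5 ÷ 8 fl oz/cup × 322 g/cup ≈ 64 g
applesauce: (1 tbsp + 1 tsp = 4/3 tbsp) × 4/5 ÷ 16 tbsp/cup × 246 g/cup ≈ 16 g
pumpkin purée: 450 g × 4/5 ÷ 28.35 g/oz ≈ 13 oz
cake flour: (1 cup + 14 tbsp = 1.875 cup) × 4/5 × 114 g/cup = 171 g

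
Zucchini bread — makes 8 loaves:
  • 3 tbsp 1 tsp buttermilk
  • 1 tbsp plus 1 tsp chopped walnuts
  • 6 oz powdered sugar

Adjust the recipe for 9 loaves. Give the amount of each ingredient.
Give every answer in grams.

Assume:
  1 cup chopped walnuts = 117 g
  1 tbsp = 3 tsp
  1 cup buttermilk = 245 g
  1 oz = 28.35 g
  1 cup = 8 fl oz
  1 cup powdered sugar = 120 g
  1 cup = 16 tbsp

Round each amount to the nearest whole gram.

Scaling factor: 9/8 = 1.125.
buttermilk: (3 tbsp + 1 tsp = 10/3 tbsp) × 9/8 ÷ 16 tbsp/cup × 245 g/cup ≈ 57 g
chopped walnuts: (1 tbsp + 1 tsp = 4/3 tbsp) × 9/8 ÷ 16 tbsp/cup × 117 g/cup ≈ 11 g
powdered sugar: 6 oz × 9/8 × 28.35 g/oz ≈ 191 g

buttermilk: 57 g; chopped walnuts: 11 g; powdered sugar: 191 g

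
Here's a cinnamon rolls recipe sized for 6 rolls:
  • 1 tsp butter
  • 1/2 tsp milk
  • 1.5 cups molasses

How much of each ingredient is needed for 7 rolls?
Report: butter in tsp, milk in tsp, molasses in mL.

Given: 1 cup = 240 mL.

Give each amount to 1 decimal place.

butter: 1.2 tsp; milk: 0.6 tsp; molasses: 420.0 mL

Scaling factor: 7/6.
butter: 1 tsp × 7/6 ≈ 1.2 tsp
milk: 0.5 tsp × 7/6 ≈ 0.6 tsp
molasses: 1.5 cup × 7/6 × 240 mL/cup = 420.0 mL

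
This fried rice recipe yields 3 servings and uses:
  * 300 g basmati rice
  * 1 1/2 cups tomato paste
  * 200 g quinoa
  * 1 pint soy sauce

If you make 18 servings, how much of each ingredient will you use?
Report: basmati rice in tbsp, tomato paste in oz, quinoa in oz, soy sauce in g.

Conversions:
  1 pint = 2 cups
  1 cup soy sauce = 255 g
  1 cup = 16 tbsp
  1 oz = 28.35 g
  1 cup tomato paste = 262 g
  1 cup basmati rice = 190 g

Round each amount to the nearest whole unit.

Scaling factor: 18/3 = 6.
basmati rice: 300 g × 6 ÷ 190 g/cup × 16 tbsp/cup ≈ 152 tbsp
tomato paste: 1.5 cup × 6 × 262 g/cup ÷ 28.35 g/oz ≈ 83 oz
quinoa: 200 g × 6 ÷ 28.35 g/oz ≈ 42 oz
soy sauce: 1 pint × 6 × 2 cup/pint × 255 g/cup = 3060 g

basmati rice: 152 tbsp; tomato paste: 83 oz; quinoa: 42 oz; soy sauce: 3060 g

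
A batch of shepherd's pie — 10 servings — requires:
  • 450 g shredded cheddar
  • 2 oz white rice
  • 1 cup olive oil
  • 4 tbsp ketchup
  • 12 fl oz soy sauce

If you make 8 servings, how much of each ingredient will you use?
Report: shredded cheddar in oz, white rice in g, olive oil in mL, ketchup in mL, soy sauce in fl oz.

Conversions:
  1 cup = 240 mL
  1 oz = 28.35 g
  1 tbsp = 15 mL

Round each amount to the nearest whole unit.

Scaling factor: 8/10 = 4/5 = 0.8.
shredded cheddar: 450 g × 4/5 ÷ 28.35 g/oz ≈ 13 oz
white rice: 2 oz × 4/5 × 28.35 g/oz ≈ 45 g
olive oil: 1 cup × 4/5 × 240 mL/cup = 192 mL
ketchup: 4 tbsp × 4/5 × 15 mL/tbsp = 48 mL
soy sauce: 12 fl oz × 4/5 ≈ 10 fl oz

shredded cheddar: 13 oz; white rice: 45 g; olive oil: 192 mL; ketchup: 48 mL; soy sauce: 10 fl oz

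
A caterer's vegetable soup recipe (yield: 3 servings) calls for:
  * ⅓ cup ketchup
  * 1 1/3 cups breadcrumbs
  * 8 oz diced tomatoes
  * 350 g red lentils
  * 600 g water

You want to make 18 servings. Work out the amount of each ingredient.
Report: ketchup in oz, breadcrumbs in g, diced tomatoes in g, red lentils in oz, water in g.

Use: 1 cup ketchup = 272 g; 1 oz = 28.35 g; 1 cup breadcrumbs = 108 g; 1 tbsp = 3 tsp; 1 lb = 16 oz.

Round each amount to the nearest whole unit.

ketchup: 19 oz; breadcrumbs: 864 g; diced tomatoes: 1361 g; red lentils: 74 oz; water: 3600 g

Scaling factor: 18/3 = 6.
ketchup: 1/3 cup × 6 × 272 g/cup ÷ 28.35 g/oz ≈ 19 oz
breadcrumbs: 4/3 cup × 6 × 108 g/cup = 864 g
diced tomatoes: 8 oz × 6 × 28.35 g/oz ≈ 1361 g
red lentils: 350 g × 6 ÷ 28.35 g/oz ≈ 74 oz
water: 600 g × 6 = 3600 g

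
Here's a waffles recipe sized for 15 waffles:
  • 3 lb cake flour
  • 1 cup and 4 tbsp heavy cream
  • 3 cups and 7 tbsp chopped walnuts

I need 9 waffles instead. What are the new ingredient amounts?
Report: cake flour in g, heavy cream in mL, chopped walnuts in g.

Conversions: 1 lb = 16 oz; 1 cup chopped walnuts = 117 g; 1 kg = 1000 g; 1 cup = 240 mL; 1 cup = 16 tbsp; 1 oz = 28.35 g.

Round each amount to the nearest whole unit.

Scaling factor: 9/15 = 3/5 = 0.6.
cake flour: 3 lb × 3/5 × 16 oz/lb × 28.35 g/oz ≈ 816 g
heavy cream: (1 cup + 4 tbsp = 1.25 cup) × 3/5 × 240 mL/cup = 180 mL
chopped walnuts: (3 cup + 7 tbsp = 3.4375 cup) × 3/5 × 117 g/cup ≈ 241 g

cake flour: 816 g; heavy cream: 180 mL; chopped walnuts: 241 g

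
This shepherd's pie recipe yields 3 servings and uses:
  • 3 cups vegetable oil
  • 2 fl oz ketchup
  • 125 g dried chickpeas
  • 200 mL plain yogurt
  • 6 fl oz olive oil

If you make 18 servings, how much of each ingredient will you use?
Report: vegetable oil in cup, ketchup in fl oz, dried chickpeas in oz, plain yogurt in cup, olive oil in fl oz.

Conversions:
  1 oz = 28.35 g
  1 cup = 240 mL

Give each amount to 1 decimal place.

vegetable oil: 18.0 cup; ketchup: 12.0 fl oz; dried chickpeas: 26.5 oz; plain yogurt: 5.0 cup; olive oil: 36.0 fl oz

Scaling factor: 18/3 = 6.
vegetable oil: 3 cup × 6 = 18.0 cup
ketchup: 2 fl oz × 6 = 12.0 fl oz
dried chickpeas: 125 g × 6 ÷ 28.35 g/oz ≈ 26.5 oz
plain yogurt: 200 mL × 6 ÷ 240 mL/cup = 5.0 cup
olive oil: 6 fl oz × 6 = 36.0 fl oz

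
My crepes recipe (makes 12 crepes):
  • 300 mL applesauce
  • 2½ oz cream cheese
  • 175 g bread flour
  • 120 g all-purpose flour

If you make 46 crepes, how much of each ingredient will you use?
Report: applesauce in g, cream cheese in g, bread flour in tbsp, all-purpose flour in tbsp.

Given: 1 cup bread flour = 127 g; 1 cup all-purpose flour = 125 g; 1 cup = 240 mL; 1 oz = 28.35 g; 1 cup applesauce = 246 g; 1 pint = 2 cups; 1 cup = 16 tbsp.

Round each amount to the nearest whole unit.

applesauce: 1179 g; cream cheese: 272 g; bread flour: 85 tbsp; all-purpose flour: 59 tbsp

Scaling factor: 46/12 = 23/6.
applesauce: 300 mL × 23/6 ÷ 240 mL/cup × 246 g/cup ≈ 1179 g
cream cheese: 2.5 oz × 23/6 × 28.35 g/oz ≈ 272 g
bread flour: 175 g × 23/6 ÷ 127 g/cup × 16 tbsp/cup ≈ 85 tbsp
all-purpose flour: 120 g × 23/6 ÷ 125 g/cup × 16 tbsp/cup ≈ 59 tbsp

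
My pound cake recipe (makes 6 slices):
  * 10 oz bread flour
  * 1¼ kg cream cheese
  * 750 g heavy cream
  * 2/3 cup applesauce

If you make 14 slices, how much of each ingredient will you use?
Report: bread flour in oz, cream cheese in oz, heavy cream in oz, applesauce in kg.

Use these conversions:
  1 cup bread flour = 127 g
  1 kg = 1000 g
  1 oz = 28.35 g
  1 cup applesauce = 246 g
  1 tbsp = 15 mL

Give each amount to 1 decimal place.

bread flour: 23.3 oz; cream cheese: 102.9 oz; heavy cream: 61.7 oz; applesauce: 0.4 kg

Scaling factor: 14/6 = 7/3.
bread flour: 10 oz × 7/3 ≈ 23.3 oz
cream cheese: 1.25 kg × 7/3 × 1000 g/kg ÷ 28.35 g/oz ≈ 102.9 oz
heavy cream: 750 g × 7/3 ÷ 28.35 g/oz ≈ 61.7 oz
applesauce: 2/3 cup × 7/3 × 246 g/cup ÷ 1000 g/kg ≈ 0.4 kg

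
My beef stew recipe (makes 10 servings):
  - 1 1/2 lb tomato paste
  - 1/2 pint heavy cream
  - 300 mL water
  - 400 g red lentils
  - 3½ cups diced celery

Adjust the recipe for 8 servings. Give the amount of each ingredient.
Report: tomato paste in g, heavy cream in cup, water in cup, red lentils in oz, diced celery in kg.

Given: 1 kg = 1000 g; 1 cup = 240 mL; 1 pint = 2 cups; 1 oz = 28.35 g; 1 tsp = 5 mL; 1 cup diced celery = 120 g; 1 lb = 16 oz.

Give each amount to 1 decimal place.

tomato paste: 544.3 g; heavy cream: 0.8 cup; water: 1.0 cup; red lentils: 11.3 oz; diced celery: 0.3 kg

Scaling factor: 8/10 = 4/5 = 0.8.
tomato paste: 1.5 lb × 4/5 × 16 oz/lb × 28.35 g/oz ≈ 544.3 g
heavy cream: 0.5 pint × 4/5 × 2 cup/pint = 0.8 cup
water: 300 mL × 4/5 ÷ 240 mL/cup = 1.0 cup
red lentils: 400 g × 4/5 ÷ 28.35 g/oz ≈ 11.3 oz
diced celery: 3.5 cup × 4/5 × 120 g/cup ÷ 1000 g/kg ≈ 0.3 kg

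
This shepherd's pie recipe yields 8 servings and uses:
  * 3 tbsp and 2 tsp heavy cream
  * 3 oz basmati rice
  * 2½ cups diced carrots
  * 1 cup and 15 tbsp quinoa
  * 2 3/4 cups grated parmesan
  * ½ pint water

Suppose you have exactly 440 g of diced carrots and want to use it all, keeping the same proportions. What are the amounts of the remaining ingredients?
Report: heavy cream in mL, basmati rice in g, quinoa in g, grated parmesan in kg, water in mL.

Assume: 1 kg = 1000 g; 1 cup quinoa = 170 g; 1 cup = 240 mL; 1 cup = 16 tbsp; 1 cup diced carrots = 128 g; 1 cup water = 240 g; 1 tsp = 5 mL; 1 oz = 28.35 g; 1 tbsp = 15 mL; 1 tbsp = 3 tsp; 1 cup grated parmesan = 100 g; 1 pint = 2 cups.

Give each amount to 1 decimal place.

heavy cream: 75.6 mL; basmati rice: 116.9 g; quinoa: 452.9 g; grated parmesan: 0.4 kg; water: 330.0 mL

The original recipe has 320 g of diced carrots, so the scaling factor is 440 ÷ 320 = 11/8 = 1.375.
heavy cream: (3 tbsp + 2 tsp = 11/3 tbsp) × 11/8 × 15 mL/tbsp ≈ 75.6 mL
basmati rice: 3 oz × 11/8 × 28.35 g/oz ≈ 116.9 g
quinoa: (1 cup + 15 tbsp = 1.9375 cup) × 11/8 × 170 g/cup ≈ 452.9 g
grated parmesan: 2.75 cup × 11/8 × 100 g/cup ÷ 1000 g/kg ≈ 0.4 kg
water: 0.5 pint × 11/8 × 2 cup/pint × 240 mL/cup = 330.0 mL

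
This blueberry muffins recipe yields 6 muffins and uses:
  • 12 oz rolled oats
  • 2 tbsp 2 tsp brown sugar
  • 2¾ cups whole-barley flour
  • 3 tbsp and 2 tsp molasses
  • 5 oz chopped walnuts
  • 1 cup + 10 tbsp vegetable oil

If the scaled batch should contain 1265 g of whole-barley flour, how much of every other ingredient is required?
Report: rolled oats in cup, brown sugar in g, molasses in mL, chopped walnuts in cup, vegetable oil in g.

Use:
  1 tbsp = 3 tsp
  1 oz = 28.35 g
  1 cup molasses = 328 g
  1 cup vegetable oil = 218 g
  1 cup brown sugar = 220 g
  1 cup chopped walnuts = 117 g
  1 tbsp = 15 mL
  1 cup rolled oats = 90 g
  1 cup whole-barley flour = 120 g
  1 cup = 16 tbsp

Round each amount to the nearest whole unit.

rolled oats: 14 cup; brown sugar: 141 g; molasses: 211 mL; chopped walnuts: 5 cup; vegetable oil: 1358 g

The original recipe has 330 g of whole-barley flour, so the scaling factor is 1265 ÷ 330 = 23/6.
rolled oats: 12 oz × 23/6 × 28.35 g/oz ÷ 90 g/cup ≈ 14 cup
brown sugar: (2 tbsp + 2 tsp = 8/3 tbsp) × 23/6 ÷ 16 tbsp/cup × 220 g/cup ≈ 141 g
molasses: (3 tbsp + 2 tsp = 11/3 tbsp) × 23/6 × 15 mL/tbsp ≈ 211 mL
chopped walnuts: 5 oz × 23/6 × 28.35 g/oz ÷ 117 g/cup ≈ 5 cup
vegetable oil: (1 cup + 10 tbsp = 1.625 cup) × 23/6 × 218 g/cup ≈ 1358 g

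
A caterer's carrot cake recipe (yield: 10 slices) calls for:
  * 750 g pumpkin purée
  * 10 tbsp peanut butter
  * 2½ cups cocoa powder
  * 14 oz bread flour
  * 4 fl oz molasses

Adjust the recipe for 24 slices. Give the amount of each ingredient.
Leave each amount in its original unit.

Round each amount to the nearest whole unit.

Scaling factor: 24/10 = 12/5 = 2.4.
pumpkin purée: 750 g × 12/5 = 1800 g
peanut butter: 10 tbsp × 12/5 = 24 tbsp
cocoa powder: 2.5 cup × 12/5 = 6 cup
bread flour: 14 oz × 12/5 ≈ 34 oz
molasses: 4 fl oz × 12/5 ≈ 10 fl oz

pumpkin purée: 1800 g; peanut butter: 24 tbsp; cocoa powder: 6 cup; bread flour: 34 oz; molasses: 10 fl oz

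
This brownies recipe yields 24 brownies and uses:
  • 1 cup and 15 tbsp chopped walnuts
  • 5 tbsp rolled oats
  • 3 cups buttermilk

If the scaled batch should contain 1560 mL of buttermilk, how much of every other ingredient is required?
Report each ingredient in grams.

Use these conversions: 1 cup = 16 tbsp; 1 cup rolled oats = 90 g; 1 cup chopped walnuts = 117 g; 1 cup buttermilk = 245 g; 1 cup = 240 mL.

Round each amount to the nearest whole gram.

The original recipe has 720 mL of buttermilk, so the scaling factor is 1560 ÷ 720 = 13/6.
chopped walnuts: (1 cup + 15 tbsp = 1.9375 cup) × 13/6 × 117 g/cup ≈ 491 g
rolled oats: 5 tbsp × 13/6 ÷ 16 tbsp/cup × 90 g/cup ≈ 61 g

chopped walnuts: 491 g; rolled oats: 61 g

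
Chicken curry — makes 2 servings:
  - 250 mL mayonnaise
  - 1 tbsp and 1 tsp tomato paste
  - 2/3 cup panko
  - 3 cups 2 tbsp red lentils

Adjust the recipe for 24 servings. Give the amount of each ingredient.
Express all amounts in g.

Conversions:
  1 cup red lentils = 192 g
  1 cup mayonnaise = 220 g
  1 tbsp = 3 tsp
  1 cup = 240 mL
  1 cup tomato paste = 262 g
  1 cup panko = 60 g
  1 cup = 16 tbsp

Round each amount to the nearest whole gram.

mayonnaise: 2750 g; tomato paste: 262 g; panko: 480 g; red lentils: 7200 g

Scaling factor: 24/2 = 12.
mayonnaise: 250 mL × 12 ÷ 240 mL/cup × 220 g/cup = 2750 g
tomato paste: (1 tbsp + 1 tsp = 4/3 tbsp) × 12 ÷ 16 tbsp/cup × 262 g/cup = 262 g
panko: 2/3 cup × 12 × 60 g/cup = 480 g
red lentils: (3 cup + 2 tbsp = 3.125 cup) × 12 × 192 g/cup = 7200 g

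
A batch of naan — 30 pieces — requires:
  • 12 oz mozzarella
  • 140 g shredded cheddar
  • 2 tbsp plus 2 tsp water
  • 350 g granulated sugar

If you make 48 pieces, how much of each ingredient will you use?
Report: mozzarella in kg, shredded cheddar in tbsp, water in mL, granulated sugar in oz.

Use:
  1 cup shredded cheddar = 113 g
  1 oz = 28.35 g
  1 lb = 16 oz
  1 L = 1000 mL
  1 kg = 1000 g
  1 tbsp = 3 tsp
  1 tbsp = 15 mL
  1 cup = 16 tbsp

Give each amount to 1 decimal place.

Scaling factor: 48/30 = 8/5 = 1.6.
mozzarella: 12 oz × 8/5 × 28.35 g/oz ÷ 1000 g/kg ≈ 0.5 kg
shredded cheddar: 140 g × 8/5 ÷ 113 g/cup × 16 tbsp/cup ≈ 31.7 tbsp
water: (2 tbsp + 2 tsp = 8/3 tbsp) × 8/5 × 15 mL/tbsp = 64.0 mL
granulated sugar: 350 g × 8/5 ÷ 28.35 g/oz ≈ 19.8 oz

mozzarella: 0.5 kg; shredded cheddar: 31.7 tbsp; water: 64.0 mL; granulated sugar: 19.8 oz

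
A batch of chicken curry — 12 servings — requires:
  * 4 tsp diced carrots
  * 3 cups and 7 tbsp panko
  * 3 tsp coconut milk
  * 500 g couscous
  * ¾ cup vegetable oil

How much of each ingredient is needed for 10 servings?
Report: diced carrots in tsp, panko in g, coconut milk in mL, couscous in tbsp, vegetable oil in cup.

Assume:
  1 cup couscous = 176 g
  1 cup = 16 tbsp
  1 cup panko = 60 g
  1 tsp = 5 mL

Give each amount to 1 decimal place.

diced carrots: 3.3 tsp; panko: 171.9 g; coconut milk: 12.5 mL; couscous: 37.9 tbsp; vegetable oil: 0.6 cup

Scaling factor: 10/12 = 5/6.
diced carrots: 4 tsp × 5/6 ≈ 3.3 tsp
panko: (3 cup + 7 tbsp = 3.4375 cup) × 5/6 × 60 g/cup ≈ 171.9 g
coconut milk: 3 tsp × 5/6 × 5 mL/tsp = 12.5 mL
couscous: 500 g × 5/6 ÷ 176 g/cup × 16 tbsp/cup ≈ 37.9 tbsp
vegetable oil: 0.75 cup × 5/6 ≈ 0.6 cup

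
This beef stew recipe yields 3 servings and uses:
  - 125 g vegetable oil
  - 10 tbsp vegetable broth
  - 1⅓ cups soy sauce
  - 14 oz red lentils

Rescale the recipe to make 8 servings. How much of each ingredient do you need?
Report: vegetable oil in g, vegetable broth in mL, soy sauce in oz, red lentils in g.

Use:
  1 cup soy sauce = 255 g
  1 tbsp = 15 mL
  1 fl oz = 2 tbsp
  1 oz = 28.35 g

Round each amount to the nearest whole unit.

vegetable oil: 333 g; vegetable broth: 400 mL; soy sauce: 32 oz; red lentils: 1058 g

Scaling factor: 8/3.
vegetable oil: 125 g × 8/3 ≈ 333 g
vegetable broth: 10 tbsp × 8/3 × 15 mL/tbsp = 400 mL
soy sauce: 4/3 cup × 8/3 × 255 g/cup ÷ 28.35 g/oz ≈ 32 oz
red lentils: 14 oz × 8/3 × 28.35 g/oz ≈ 1058 g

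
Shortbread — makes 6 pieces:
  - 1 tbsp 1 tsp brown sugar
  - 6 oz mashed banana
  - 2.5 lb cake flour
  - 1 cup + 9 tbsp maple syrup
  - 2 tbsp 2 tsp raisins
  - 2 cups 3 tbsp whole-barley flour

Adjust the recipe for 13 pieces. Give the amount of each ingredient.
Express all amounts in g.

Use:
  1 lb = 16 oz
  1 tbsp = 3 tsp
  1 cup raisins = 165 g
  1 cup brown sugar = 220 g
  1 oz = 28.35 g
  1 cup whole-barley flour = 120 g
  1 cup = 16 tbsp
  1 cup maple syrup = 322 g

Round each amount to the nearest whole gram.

Scaling factor: 13/6.
brown sugar: (1 tbsp + 1 tsp = 4/3 tbsp) × 13/6 ÷ 16 tbsp/cup × 220 g/cup ≈ 40 g
mashed banana: 6 oz × 13/6 × 28.35 g/oz ≈ 369 g
cake flour: 2.5 lb × 13/6 × 16 oz/lb × 28.35 g/oz = 2457 g
maple syrup: (1 cup + 9 tbsp = 1.5625 cup) × 13/6 × 322 g/cup ≈ 1090 g
raisins: (2 tbsp + 2 tsp = 8/3 tbsp) × 13/6 ÷ 16 tbsp/cup × 165 g/cup ≈ 60 g
whole-barley flour: (2 cup + 3 tbsp = 2.1875 cup) × 13/6 × 120 g/cup ≈ 569 g

brown sugar: 40 g; mashed banana: 369 g; cake flour: 2457 g; maple syrup: 1090 g; raisins: 60 g; whole-barley flour: 569 g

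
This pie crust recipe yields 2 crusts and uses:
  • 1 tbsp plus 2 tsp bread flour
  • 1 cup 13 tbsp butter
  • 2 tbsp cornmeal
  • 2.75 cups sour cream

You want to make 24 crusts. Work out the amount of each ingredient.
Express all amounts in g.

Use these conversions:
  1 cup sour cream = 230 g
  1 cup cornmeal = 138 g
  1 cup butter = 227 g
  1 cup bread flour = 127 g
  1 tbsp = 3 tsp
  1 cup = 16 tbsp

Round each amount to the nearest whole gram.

bread flour: 159 g; butter: 4937 g; cornmeal: 207 g; sour cream: 7590 g

Scaling factor: 24/2 = 12.
bread flour: (1 tbsp + 2 tsp = 5/3 tbsp) × 12 ÷ 16 tbsp/cup × 127 g/cup ≈ 159 g
butter: (1 cup + 13 tbsp = 1.8125 cup) × 12 × 227 g/cup ≈ 4937 g
cornmeal: 2 tbsp × 12 ÷ 16 tbsp/cup × 138 g/cup = 207 g
sour cream: 2.75 cup × 12 × 230 g/cup = 7590 g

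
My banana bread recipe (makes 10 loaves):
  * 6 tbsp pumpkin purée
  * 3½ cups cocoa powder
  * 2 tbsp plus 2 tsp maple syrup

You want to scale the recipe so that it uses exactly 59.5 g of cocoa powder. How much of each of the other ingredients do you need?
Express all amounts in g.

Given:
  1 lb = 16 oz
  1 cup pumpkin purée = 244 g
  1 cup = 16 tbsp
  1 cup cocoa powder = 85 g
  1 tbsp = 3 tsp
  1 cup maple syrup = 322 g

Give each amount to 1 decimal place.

The original recipe has 297.5 g of cocoa powder, so the scaling factor is 59.5 ÷ 297.5 = 1/5 = 0.2.
pumpkin purée: 6 tbsp × 1/5 ÷ 16 tbsp/cup × 244 g/cup = 18.3 g
maple syrup: (2 tbsp + 2 tsp = 8/3 tbsp) × 1/5 ÷ 16 tbsp/cup × 322 g/cup ≈ 10.7 g

pumpkin purée: 18.3 g; maple syrup: 10.7 g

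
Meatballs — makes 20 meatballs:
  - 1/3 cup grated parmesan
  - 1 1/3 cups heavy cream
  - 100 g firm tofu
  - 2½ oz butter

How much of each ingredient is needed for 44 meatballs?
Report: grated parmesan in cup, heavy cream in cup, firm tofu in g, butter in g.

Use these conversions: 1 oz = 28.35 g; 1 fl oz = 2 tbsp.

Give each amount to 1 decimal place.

Scaling factor: 44/20 = 11/5 = 2.2.
grated parmesan: 1/3 cup × 11/5 ≈ 0.7 cup
heavy cream: 4/3 cup × 11/5 ≈ 2.9 cup
firm tofu: 100 g × 11/5 = 220.0 g
butter: 2.5 oz × 11/5 × 28.35 g/oz ≈ 155.9 g

grated parmesan: 0.7 cup; heavy cream: 2.9 cup; firm tofu: 220.0 g; butter: 155.9 g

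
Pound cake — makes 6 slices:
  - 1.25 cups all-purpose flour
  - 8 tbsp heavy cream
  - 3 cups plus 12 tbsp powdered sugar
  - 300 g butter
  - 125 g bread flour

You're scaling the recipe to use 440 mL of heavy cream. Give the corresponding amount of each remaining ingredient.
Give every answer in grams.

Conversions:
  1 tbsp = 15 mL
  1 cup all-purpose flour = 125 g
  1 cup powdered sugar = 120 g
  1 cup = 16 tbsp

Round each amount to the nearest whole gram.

The original recipe has 120 mL of heavy cream, so the scaling factor is 440 ÷ 120 = 11/3.
all-purpose flour: 1.25 cup × 11/3 × 125 g/cup ≈ 573 g
powdered sugar: (3 cup + 12 tbsp = 3.75 cup) × 11/3 × 120 g/cup = 1650 g
butter: 300 g × 11/3 = 1100 g
bread flour: 125 g × 11/3 ≈ 458 g

all-purpose flour: 573 g; powdered sugar: 1650 g; butter: 1100 g; bread flour: 458 g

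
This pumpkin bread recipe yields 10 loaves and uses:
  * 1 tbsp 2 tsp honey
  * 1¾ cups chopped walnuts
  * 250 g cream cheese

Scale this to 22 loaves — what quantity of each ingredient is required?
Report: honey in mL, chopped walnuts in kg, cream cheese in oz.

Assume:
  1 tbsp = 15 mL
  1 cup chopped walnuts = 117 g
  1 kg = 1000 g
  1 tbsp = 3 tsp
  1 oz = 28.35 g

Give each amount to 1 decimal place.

Scaling factor: 22/10 = 11/5 = 2.2.
honey: (1 tbsp + 2 tsp = 5/3 tbsp) × 11/5 × 15 mL/tbsp = 55.0 mL
chopped walnuts: 1.75 cup × 11/5 × 117 g/cup ÷ 1000 g/kg ≈ 0.5 kg
cream cheese: 250 g × 11/5 ÷ 28.35 g/oz ≈ 19.4 oz

honey: 55.0 mL; chopped walnuts: 0.5 kg; cream cheese: 19.4 oz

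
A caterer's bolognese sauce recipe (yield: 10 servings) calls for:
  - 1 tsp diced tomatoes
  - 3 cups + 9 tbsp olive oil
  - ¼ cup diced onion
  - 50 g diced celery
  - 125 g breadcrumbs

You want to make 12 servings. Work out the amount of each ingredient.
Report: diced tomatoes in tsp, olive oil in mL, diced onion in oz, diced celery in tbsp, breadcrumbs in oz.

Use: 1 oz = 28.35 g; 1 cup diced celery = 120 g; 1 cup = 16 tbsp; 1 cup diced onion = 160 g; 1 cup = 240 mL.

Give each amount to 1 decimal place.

Scaling factor: 12/10 = 6/5 = 1.2.
diced tomatoes: 1 tsp × 6/5 = 1.2 tsp
olive oil: (3 cup + 9 tbsp = 3.5625 cup) × 6/5 × 240 mL/cup = 1026.0 mL
diced onion: 0.25 cup × 6/5 × 160 g/cup ÷ 28.35 g/oz ≈ 1.7 oz
diced celery: 50 g × 6/5 ÷ 120 g/cup × 16 tbsp/cup = 8.0 tbsp
breadcrumbs: 125 g × 6/5 ÷ 28.35 g/oz ≈ 5.3 oz

diced tomatoes: 1.2 tsp; olive oil: 1026.0 mL; diced onion: 1.7 oz; diced celery: 8.0 tbsp; breadcrumbs: 5.3 oz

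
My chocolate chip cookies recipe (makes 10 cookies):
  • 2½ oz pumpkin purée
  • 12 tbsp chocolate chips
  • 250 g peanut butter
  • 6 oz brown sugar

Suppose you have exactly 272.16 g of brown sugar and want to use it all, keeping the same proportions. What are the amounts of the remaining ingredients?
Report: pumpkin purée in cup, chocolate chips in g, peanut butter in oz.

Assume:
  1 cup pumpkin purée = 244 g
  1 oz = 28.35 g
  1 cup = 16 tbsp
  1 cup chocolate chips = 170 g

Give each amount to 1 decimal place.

The original recipe has 170.1 g of brown sugar, so the scaling factor is 272.16 ÷ 170.1 = 8/5 = 1.6.
pumpkin purée: 2.5 oz × 8/5 × 28.35 g/oz ÷ 244 g/cup ≈ 0.5 cup
chocolate chips: 12 tbsp × 8/5 ÷ 16 tbsp/cup × 170 g/cup = 204.0 g
peanut butter: 250 g × 8/5 ÷ 28.35 g/oz ≈ 14.1 oz

pumpkin purée: 0.5 cup; chocolate chips: 204.0 g; peanut butter: 14.1 oz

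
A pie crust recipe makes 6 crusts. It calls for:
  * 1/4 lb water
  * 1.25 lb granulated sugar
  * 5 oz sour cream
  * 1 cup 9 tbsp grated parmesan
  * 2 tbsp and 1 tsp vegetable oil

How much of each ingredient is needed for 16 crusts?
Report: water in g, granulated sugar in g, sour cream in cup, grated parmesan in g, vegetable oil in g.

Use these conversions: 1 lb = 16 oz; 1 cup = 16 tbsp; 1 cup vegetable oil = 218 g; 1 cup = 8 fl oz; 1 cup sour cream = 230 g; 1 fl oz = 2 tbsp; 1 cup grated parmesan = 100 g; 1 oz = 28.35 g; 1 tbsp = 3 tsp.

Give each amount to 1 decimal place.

Scaling factor: 16/6 = 8/3.
water: 0.25 lb × 8/3 × 16 oz/lb × 28.35 g/oz = 302.4 g
granulated sugar: 1.25 lb × 8/3 × 16 oz/lb × 28.35 g/oz = 1512.0 g
sour cream: 5 oz × 8/3 × 28.35 g/oz ÷ 230 g/cup ≈ 1.6 cup
grated parmesan: (1 cup + 9 tbsp = 1.5625 cup) × 8/3 × 100 g/cup ≈ 416.7 g
vegetable oil: (2 tbsp + 1 tsp = 7/3 tbsp) × 8/3 ÷ 16 tbsp/cup × 218 g/cup ≈ 84.8 g

water: 302.4 g; granulated sugar: 1512.0 g; sour cream: 1.6 cup; grated parmesan: 416.7 g; vegetable oil: 84.8 g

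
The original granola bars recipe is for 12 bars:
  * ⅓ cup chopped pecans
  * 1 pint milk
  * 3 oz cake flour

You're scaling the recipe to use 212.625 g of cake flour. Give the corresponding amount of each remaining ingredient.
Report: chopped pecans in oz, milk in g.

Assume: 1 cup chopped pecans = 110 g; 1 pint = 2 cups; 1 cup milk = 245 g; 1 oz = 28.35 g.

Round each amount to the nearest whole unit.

The original recipe has 85.05 g of cake flour, so the scaling factor is 212.625 ÷ 85.05 = 5/2 = 2.5.
chopped pecans: 1/3 cup × 5/2 × 110 g/cup ÷ 28.35 g/oz ≈ 3 oz
milk: 1 pint × 5/2 × 2 cup/pint × 245 g/cup = 1225 g

chopped pecans: 3 oz; milk: 1225 g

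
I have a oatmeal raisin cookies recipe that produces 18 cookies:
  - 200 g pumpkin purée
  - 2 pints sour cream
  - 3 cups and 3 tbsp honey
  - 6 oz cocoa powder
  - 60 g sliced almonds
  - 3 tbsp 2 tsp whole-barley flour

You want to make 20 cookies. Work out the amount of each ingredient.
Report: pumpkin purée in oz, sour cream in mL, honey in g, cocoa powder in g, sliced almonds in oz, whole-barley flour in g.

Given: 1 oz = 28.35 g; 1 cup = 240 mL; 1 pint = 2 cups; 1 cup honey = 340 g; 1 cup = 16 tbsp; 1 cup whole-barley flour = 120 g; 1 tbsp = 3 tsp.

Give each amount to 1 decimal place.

Scaling factor: 20/18 = 10/9.
pumpkin purée: 200 g × 10/9 ÷ 28.35 g/oz ≈ 7.8 oz
sour cream: 2 pint × 10/9 × 2 cup/pint × 240 mL/cup ≈ 1066.7 mL
honey: (3 cup + 3 tbsp = 3.1875 cup) × 10/9 × 340 g/cup ≈ 1204.2 g
cocoa powder: 6 oz × 10/9 × 28.35 g/oz = 189.0 g
sliced almonds: 60 g × 10/9 ÷ 28.35 g/oz ≈ 2.4 oz
whole-barley flour: (3 tbsp + 2 tsp = 11/3 tbsp) × 10/9 ÷ 16 tbsp/cup × 120 g/cup ≈ 30.6 g

pumpkin purée: 7.8 oz; sour cream: 1066.7 mL; honey: 1204.2 g; cocoa powder: 189.0 g; sliced almonds: 2.4 oz; whole-barley flour: 30.6 g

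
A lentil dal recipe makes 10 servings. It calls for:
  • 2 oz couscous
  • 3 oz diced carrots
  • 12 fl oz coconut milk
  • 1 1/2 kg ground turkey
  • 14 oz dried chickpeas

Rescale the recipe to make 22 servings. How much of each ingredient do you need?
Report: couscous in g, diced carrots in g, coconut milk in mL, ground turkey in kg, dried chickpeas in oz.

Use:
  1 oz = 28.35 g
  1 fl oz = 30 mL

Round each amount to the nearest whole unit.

Scaling factor: 22/10 = 11/5 = 2.2.
couscous: 2 oz × 11/5 × 28.35 g/oz ≈ 125 g
diced carrots: 3 oz × 11/5 × 28.35 g/oz ≈ 187 g
coconut milk: 12 fl oz × 11/5 × 30 mL/fl oz = 792 mL
ground turkey: 1.5 kg × 11/5 ≈ 3 kg
dried chickpeas: 14 oz × 11/5 ≈ 31 oz

couscous: 125 g; diced carrots: 187 g; coconut milk: 792 mL; ground turkey: 3 kg; dried chickpeas: 31 oz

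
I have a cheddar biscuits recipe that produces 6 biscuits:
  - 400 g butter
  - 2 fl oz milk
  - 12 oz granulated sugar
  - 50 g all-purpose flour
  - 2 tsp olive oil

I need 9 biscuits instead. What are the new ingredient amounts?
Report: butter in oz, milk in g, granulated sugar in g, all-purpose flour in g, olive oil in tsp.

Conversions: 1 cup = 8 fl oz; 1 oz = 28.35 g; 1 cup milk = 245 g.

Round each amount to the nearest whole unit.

Scaling factor: 9/6 = 3/2 = 1.5.
butter: 400 g × 3/2 ÷ 28.35 g/oz ≈ 21 oz
milk: 2 fl oz × 3/2 ÷ 8 fl oz/cup × 245 g/cup ≈ 92 g
granulated sugar: 12 oz × 3/2 × 28.35 g/oz ≈ 510 g
all-purpose flour: 50 g × 3/2 = 75 g
olive oil: 2 tsp × 3/2 = 3 tsp

butter: 21 oz; milk: 92 g; granulated sugar: 510 g; all-purpose flour: 75 g; olive oil: 3 tsp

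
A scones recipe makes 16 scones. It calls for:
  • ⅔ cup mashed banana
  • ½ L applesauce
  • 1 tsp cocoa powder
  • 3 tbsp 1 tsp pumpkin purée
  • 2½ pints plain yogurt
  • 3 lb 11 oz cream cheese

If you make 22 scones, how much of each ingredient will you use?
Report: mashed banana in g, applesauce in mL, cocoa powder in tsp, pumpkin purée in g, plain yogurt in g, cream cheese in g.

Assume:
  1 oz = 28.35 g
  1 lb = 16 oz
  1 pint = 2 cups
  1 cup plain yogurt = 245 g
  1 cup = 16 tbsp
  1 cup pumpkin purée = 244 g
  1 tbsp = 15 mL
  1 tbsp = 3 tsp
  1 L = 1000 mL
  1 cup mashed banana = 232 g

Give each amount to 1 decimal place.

mashed banana: 212.7 g; applesauce: 687.5 mL; cocoa powder: 1.4 tsp; pumpkin purée: 69.9 g; plain yogurt: 1684.4 g; cream cheese: 2299.9 g

Scaling factor: 22/16 = 11/8 = 1.375.
mashed banana: 2/3 cup × 11/8 × 232 g/cup ≈ 212.7 g
applesauce: 0.5 L × 11/8 × 1000 mL/L = 687.5 mL
cocoa powder: 1 tsp × 11/8 ≈ 1.4 tsp
pumpkin purée: (3 tbsp + 1 tsp = 10/3 tbsp) × 11/8 ÷ 16 tbsp/cup × 244 g/cup ≈ 69.9 g
plain yogurt: 2.5 pint × 11/8 × 2 cup/pint × 245 g/cup ≈ 1684.4 g
cream cheese: (3 lb + 11 oz = 3.6875 lb) × 11/8 × 16 oz/lb × 28.35 g/oz ≈ 2299.9 g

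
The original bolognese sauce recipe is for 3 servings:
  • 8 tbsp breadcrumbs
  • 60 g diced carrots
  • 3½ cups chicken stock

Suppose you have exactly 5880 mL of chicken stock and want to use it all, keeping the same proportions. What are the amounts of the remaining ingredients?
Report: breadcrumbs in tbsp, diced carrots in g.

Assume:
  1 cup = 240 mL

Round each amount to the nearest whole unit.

breadcrumbs: 56 tbsp; diced carrots: 420 g

The original recipe has 840 mL of chicken stock, so the scaling factor is 5880 ÷ 840 = 7.
breadcrumbs: 8 tbsp × 7 = 56 tbsp
diced carrots: 60 g × 7 = 420 g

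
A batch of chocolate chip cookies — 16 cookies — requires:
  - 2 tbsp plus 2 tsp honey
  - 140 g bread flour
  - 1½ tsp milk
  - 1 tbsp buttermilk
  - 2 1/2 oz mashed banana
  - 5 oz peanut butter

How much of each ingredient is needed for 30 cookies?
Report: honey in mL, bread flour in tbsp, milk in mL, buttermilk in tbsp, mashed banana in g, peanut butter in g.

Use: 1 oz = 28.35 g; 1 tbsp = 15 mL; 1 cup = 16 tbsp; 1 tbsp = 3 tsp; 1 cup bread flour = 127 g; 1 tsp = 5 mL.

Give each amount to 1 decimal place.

Scaling factor: 30/16 = 15/8 = 1.875.
honey: (2 tbsp + 2 tsp = 8/3 tbsp) × 15/8 × 15 mL/tbsp = 75.0 mL
bread flour: 140 g × 15/8 ÷ 127 g/cup × 16 tbsp/cup ≈ 33.1 tbsp
milk: 1.5 tsp × 15/8 × 5 mL/tsp ≈ 14.1 mL
buttermilk: 1 tbsp × 15/8 ≈ 1.9 tbsp
mashed banana: 2.5 oz × 15/8 × 28.35 g/oz ≈ 132.9 g
peanut butter: 5 oz × 15/8 × 28.35 g/oz ≈ 265.8 g

honey: 75.0 mL; bread flour: 33.1 tbsp; milk: 14.1 mL; buttermilk: 1.9 tbsp; mashed banana: 132.9 g; peanut butter: 265.8 g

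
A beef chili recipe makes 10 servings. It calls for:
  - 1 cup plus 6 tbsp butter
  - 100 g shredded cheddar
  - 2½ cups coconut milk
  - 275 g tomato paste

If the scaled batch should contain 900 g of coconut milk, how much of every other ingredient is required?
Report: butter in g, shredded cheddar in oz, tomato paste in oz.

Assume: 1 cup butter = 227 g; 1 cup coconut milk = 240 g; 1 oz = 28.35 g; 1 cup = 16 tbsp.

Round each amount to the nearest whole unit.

The original recipe has 600 g of coconut milk, so the scaling factor is 900 ÷ 600 = 3/2 = 1.5.
butter: (1 cup + 6 tbsp = 1.375 cup) × 3/2 × 227 g/cup ≈ 468 g
shredded cheddar: 100 g × 3/2 ÷ 28.35 g/oz ≈ 5 oz
tomato paste: 275 g × 3/2 ÷ 28.35 g/oz ≈ 15 oz

butter: 468 g; shredded cheddar: 5 oz; tomato paste: 15 oz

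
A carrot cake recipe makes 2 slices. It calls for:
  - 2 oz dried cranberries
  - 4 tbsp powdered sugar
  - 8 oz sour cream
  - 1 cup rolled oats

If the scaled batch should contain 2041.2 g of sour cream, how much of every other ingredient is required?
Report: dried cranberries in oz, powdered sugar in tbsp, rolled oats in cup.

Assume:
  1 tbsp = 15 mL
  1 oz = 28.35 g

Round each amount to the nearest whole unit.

The original recipe has 226.8 g of sour cream, so the scaling factor is 2041.2 ÷ 226.8 = 9.
dried cranberries: 2 oz × 9 = 18 oz
powdered sugar: 4 tbsp × 9 = 36 tbsp
rolled oats: 1 cup × 9 = 9 cup

dried cranberries: 18 oz; powdered sugar: 36 tbsp; rolled oats: 9 cup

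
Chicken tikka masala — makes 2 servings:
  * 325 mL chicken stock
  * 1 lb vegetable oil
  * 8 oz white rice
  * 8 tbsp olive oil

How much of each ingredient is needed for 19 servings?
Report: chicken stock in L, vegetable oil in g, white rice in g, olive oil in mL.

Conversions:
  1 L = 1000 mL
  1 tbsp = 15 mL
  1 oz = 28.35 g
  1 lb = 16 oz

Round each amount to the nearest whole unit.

chicken stock: 3 L; vegetable oil: 4309 g; white rice: 2155 g; olive oil: 1140 mL

Scaling factor: 19/2 = 9.5.
chicken stock: 325 mL × 19/2 ÷ 1000 mL/L ≈ 3 L
vegetable oil: 1 lb × 19/2 × 16 oz/lb × 28.35 g/oz ≈ 4309 g
white rice: 8 oz × 19/2 × 28.35 g/oz ≈ 2155 g
olive oil: 8 tbsp × 19/2 × 15 mL/tbsp = 1140 mL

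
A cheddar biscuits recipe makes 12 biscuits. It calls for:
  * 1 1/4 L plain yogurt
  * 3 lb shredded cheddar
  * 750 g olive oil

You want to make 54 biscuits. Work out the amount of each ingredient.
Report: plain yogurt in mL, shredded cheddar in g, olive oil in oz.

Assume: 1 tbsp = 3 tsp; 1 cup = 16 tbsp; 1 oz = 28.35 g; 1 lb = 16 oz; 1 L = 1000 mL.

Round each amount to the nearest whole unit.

plain yogurt: 5625 mL; shredded cheddar: 6124 g; olive oil: 119 oz

Scaling factor: 54/12 = 9/2 = 4.5.
plain yogurt: 1.25 L × 9/2 × 1000 mL/L = 5625 mL
shredded cheddar: 3 lb × 9/2 × 16 oz/lb × 28.35 g/oz ≈ 6124 g
olive oil: 750 g × 9/2 ÷ 28.35 g/oz ≈ 119 oz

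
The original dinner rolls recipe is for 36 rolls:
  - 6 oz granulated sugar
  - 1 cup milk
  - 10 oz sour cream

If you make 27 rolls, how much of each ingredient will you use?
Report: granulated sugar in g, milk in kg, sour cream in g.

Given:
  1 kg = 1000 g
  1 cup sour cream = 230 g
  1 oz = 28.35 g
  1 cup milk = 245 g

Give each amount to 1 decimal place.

granulated sugar: 127.6 g; milk: 0.2 kg; sour cream: 212.6 g

Scaling factor: 27/36 = 3/4 = 0.75.
granulated sugar: 6 oz × 3/4 × 28.35 g/oz ≈ 127.6 g
milk: 1 cup × 3/4 × 245 g/cup ÷ 1000 g/kg ≈ 0.2 kg
sour cream: 10 oz × 3/4 × 28.35 g/oz ≈ 212.6 g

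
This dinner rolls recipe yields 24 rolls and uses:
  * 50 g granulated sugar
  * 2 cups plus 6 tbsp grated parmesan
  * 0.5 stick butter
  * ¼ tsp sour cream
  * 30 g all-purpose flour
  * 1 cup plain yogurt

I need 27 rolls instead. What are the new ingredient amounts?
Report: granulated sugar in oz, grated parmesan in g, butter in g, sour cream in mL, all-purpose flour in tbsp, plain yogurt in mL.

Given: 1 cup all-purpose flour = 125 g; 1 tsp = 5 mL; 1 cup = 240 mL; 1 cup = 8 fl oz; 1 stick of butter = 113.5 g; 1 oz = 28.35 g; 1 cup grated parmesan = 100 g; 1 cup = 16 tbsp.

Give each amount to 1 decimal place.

Scaling factor: 27/24 = 9/8 = 1.125.
granulated sugar: 50 g × 9/8 ÷ 28.35 g/oz ≈ 2.0 oz
grated parmesan: (2 cup + 6 tbsp = 2.375 cup) × 9/8 × 100 g/cup ≈ 267.2 g
butter: 0.5 stick × 9/8 × 113.5 g/stick ≈ 63.8 g
sour cream: 0.25 tsp × 9/8 × 5 mL/tsp ≈ 1.4 mL
all-purpose flour: 30 g × 9/8 ÷ 125 g/cup × 16 tbsp/cup ≈ 4.3 tbsp
plain yogurt: 1 cup × 9/8 × 240 mL/cup = 270.0 mL

granulated sugar: 2.0 oz; grated parmesan: 267.2 g; butter: 63.8 g; sour cream: 1.4 mL; all-purpose flour: 4.3 tbsp; plain yogurt: 270.0 mL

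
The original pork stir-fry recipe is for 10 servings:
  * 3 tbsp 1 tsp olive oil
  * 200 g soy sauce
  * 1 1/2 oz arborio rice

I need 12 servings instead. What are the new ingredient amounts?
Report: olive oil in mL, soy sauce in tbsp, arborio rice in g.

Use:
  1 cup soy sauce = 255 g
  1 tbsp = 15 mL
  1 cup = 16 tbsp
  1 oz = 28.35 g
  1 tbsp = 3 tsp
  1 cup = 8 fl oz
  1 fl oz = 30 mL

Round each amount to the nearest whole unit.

olive oil: 60 mL; soy sauce: 15 tbsp; arborio rice: 51 g

Scaling factor: 12/10 = 6/5 = 1.2.
olive oil: (3 tbsp + 1 tsp = 10/3 tbsp) × 6/5 × 15 mL/tbsp = 60 mL
soy sauce: 200 g × 6/5 ÷ 255 g/cup × 16 tbsp/cup ≈ 15 tbsp
arborio rice: 1.5 oz × 6/5 × 28.35 g/oz ≈ 51 g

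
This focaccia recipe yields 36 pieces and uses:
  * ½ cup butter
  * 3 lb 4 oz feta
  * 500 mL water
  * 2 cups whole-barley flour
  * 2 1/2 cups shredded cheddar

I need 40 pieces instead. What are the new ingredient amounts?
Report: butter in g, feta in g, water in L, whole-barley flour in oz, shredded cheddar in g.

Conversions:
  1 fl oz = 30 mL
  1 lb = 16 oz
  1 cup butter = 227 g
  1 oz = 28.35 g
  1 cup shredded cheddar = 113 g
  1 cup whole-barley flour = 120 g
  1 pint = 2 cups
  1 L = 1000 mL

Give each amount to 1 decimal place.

Scaling factor: 40/36 = 10/9.
butter: 0.5 cup × 10/9 × 227 g/cup ≈ 126.1 g
feta: (3 lb + 4 oz = 3.25 lb) × 10/9 × 16 oz/lb × 28.35 g/oz = 1638.0 g
water: 500 mL × 10/9 ÷ 1000 mL/L ≈ 0.6 L
whole-barley flour: 2 cup × 10/9 × 120 g/cup ÷ 28.35 g/oz ≈ 9.4 oz
shredded cheddar: 2.5 cup × 10/9 × 113 g/cup ≈ 313.9 g

butter: 126.1 g; feta: 1638.0 g; water: 0.6 L; whole-barley flour: 9.4 oz; shredded cheddar: 313.9 g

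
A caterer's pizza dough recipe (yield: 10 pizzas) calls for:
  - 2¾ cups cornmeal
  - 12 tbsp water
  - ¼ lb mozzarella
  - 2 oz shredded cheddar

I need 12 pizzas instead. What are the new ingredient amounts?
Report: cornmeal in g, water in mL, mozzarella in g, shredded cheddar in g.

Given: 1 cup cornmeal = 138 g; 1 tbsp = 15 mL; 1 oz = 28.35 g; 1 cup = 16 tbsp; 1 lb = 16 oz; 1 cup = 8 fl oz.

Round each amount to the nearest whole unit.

Scaling factor: 12/10 = 6/5 = 1.2.
cornmeal: 2.75 cup × 6/5 × 138 g/cup ≈ 455 g
water: 12 tbsp × 6/5 × 15 mL/tbsp = 216 mL
mozzarella: 0.25 lb × 6/5 × 16 oz/lb × 28.35 g/oz ≈ 136 g
shredded cheddar: 2 oz × 6/5 × 28.35 g/oz ≈ 68 g

cornmeal: 455 g; water: 216 mL; mozzarella: 136 g; shredded cheddar: 68 g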